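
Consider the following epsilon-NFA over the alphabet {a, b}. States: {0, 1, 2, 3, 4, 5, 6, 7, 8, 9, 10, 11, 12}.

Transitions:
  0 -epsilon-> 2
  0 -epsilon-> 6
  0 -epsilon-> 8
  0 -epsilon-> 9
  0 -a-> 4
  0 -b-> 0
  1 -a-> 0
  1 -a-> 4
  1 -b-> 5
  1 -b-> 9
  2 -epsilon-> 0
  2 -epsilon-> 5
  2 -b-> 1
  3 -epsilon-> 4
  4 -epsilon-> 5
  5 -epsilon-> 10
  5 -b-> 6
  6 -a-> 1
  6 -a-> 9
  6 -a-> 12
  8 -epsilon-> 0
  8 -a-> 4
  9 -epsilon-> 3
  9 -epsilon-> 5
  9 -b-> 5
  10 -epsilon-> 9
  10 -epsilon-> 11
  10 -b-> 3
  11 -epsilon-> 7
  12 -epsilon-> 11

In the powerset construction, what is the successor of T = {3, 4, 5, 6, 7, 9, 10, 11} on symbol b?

5 on b → {6}.
9 on b → {5}.
10 on b → {3}.
No b-transition from 3, 4, 6, 7, 11.
Union after reading b: {3, 5, 6}.
Now take the epsilon-closure:
From 3 via epsilon: add 4.
From 5 via epsilon: add 10.
From 10 via epsilon: add 9, 11.
From 11 via epsilon: add 7.
No new states can be added; the closed set is {3, 4, 5, 6, 7, 9, 10, 11}.

{3, 4, 5, 6, 7, 9, 10, 11}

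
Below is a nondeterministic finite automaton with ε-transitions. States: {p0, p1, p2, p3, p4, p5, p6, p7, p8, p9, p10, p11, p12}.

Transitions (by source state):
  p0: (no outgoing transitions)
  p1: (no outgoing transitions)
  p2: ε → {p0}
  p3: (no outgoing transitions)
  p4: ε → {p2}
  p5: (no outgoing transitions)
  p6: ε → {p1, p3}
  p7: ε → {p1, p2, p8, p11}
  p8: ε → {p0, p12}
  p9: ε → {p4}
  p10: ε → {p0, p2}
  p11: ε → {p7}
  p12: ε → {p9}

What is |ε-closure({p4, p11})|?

9

Start with {p4, p11}.
From p4 via ε: add p2.
From p11 via ε: add p7.
From p2 via ε: add p0.
From p7 via ε: add p1, p8.
From p8 via ε: add p12.
From p12 via ε: add p9.
ε-closure = {p0, p1, p2, p4, p7, p8, p9, p11, p12}, which has 9 states.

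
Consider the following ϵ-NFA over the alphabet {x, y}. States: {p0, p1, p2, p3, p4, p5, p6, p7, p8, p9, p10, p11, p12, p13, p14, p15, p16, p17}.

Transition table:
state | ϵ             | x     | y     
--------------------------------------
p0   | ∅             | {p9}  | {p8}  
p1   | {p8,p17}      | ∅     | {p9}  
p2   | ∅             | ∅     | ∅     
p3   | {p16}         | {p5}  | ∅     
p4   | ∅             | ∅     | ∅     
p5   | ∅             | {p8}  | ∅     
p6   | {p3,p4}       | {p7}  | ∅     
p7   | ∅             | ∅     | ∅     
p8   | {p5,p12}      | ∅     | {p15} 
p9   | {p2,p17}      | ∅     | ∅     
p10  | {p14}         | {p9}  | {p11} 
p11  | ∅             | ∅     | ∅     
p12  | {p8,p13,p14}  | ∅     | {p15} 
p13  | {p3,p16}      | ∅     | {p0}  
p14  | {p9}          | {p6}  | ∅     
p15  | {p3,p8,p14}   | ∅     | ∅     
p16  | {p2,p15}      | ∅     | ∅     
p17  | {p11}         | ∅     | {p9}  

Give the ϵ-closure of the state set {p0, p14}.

Start with {p0, p14}.
From p14 via ϵ: add p9.
From p9 via ϵ: add p2, p17.
From p17 via ϵ: add p11.
No new states can be added; the closed set is {p0, p2, p9, p11, p14, p17}.

{p0, p2, p9, p11, p14, p17}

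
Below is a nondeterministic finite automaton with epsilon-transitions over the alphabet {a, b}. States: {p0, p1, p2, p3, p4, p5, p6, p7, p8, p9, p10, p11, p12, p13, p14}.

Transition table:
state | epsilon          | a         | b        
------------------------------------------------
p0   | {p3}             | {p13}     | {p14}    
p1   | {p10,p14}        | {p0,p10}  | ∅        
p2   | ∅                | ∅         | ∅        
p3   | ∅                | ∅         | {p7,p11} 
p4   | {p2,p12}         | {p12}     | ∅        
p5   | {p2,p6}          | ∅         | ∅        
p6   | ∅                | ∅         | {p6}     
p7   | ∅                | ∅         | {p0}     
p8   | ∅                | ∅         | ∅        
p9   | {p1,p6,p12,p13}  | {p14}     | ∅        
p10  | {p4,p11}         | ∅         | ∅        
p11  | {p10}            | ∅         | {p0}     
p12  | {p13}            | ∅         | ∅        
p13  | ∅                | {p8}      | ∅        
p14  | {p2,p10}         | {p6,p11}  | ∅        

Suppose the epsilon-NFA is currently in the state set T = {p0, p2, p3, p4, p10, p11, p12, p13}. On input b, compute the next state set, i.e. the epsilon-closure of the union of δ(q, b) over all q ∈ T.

{p0, p2, p3, p4, p7, p10, p11, p12, p13, p14}

p0 on b → {p14}.
p3 on b → {p7, p11}.
p11 on b → {p0}.
No b-transition from p2, p4, p10, p12, p13.
Union after reading b: {p0, p7, p11, p14}.
Now take the epsilon-closure:
From p0 via epsilon: add p3.
From p11 via epsilon: add p10.
From p14 via epsilon: add p2.
From p10 via epsilon: add p4.
From p4 via epsilon: add p12.
From p12 via epsilon: add p13.
No new states can be added; the closed set is {p0, p2, p3, p4, p7, p10, p11, p12, p13, p14}.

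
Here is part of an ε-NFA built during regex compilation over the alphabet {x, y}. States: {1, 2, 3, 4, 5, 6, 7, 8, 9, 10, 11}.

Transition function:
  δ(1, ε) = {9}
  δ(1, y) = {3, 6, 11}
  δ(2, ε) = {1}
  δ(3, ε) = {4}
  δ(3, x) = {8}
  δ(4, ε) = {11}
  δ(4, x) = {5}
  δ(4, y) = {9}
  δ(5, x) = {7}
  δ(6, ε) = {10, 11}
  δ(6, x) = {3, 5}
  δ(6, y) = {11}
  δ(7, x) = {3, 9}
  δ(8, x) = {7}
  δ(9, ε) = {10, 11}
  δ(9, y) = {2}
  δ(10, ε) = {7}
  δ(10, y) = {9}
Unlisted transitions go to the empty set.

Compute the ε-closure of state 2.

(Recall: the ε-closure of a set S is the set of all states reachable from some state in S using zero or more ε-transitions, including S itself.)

Start with {2}.
From 2 via ε: add 1.
From 1 via ε: add 9.
From 9 via ε: add 10, 11.
From 10 via ε: add 7.
No new states can be added; the closed set is {1, 2, 7, 9, 10, 11}.

{1, 2, 7, 9, 10, 11}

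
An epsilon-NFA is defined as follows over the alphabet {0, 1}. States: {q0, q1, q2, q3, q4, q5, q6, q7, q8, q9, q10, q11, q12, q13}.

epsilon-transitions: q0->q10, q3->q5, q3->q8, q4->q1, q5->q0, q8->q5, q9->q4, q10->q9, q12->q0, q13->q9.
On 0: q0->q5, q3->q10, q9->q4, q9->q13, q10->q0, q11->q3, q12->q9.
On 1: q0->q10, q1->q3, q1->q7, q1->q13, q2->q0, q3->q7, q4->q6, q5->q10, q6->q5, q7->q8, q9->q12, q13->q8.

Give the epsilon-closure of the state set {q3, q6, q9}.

Start with {q3, q6, q9}.
From q3 via epsilon: add q5, q8.
From q9 via epsilon: add q4.
From q4 via epsilon: add q1.
From q5 via epsilon: add q0.
From q0 via epsilon: add q10.
No new states can be added; the closed set is {q0, q1, q3, q4, q5, q6, q8, q9, q10}.

{q0, q1, q3, q4, q5, q6, q8, q9, q10}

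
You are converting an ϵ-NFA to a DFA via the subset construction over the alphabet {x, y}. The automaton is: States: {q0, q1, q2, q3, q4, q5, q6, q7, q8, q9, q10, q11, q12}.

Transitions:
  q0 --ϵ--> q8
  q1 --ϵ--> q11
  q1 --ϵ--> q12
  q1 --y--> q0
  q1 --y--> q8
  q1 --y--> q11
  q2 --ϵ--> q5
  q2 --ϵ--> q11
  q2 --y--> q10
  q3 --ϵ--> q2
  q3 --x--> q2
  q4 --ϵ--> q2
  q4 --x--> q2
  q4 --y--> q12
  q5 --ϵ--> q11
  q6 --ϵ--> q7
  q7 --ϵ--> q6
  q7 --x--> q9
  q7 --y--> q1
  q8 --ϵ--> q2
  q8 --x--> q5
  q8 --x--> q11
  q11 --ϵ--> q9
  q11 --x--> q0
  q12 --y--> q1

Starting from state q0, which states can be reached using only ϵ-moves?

Start with {q0}.
From q0 via ϵ: add q8.
From q8 via ϵ: add q2.
From q2 via ϵ: add q5, q11.
From q11 via ϵ: add q9.
No new states can be added; the closed set is {q0, q2, q5, q8, q9, q11}.

{q0, q2, q5, q8, q9, q11}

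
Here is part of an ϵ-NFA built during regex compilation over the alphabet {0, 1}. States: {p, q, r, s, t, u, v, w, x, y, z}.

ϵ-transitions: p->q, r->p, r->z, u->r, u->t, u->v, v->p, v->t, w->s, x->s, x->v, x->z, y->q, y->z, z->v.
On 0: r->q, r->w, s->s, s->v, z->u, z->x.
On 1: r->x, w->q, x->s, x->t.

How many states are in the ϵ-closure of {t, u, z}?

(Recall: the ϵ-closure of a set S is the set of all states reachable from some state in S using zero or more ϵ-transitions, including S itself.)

7

Start with {t, u, z}.
From u via ϵ: add r, v.
From r via ϵ: add p.
From p via ϵ: add q.
ϵ-closure = {p, q, r, t, u, v, z}, which has 7 states.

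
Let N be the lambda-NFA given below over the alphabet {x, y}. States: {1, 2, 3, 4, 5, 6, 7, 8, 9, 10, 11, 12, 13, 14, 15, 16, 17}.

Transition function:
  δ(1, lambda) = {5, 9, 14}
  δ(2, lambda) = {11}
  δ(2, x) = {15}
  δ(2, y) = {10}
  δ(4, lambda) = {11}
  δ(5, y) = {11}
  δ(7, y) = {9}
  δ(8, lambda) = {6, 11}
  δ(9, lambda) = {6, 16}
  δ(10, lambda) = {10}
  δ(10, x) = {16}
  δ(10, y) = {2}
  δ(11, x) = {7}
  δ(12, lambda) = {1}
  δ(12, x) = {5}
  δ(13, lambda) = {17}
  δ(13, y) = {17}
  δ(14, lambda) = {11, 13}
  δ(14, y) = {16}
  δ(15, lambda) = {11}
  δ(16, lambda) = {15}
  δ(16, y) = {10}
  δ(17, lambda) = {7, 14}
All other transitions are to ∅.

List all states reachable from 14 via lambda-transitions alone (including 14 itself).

{7, 11, 13, 14, 17}

Start with {14}.
From 14 via lambda: add 11, 13.
From 13 via lambda: add 17.
From 17 via lambda: add 7.
No new states can be added; the closed set is {7, 11, 13, 14, 17}.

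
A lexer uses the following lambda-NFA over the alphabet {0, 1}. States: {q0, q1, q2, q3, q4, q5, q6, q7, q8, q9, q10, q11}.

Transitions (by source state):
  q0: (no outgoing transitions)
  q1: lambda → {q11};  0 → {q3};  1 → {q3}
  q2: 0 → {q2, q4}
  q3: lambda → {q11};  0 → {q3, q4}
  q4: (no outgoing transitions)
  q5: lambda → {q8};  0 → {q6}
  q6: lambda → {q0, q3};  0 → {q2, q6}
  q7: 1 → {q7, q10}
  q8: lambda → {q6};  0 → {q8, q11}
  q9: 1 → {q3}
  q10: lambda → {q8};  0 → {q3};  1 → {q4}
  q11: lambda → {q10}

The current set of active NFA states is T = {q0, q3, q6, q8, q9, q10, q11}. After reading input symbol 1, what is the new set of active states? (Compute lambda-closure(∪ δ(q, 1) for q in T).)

q9 on 1 → {q3}.
q10 on 1 → {q4}.
No 1-transition from q0, q3, q6, q8, q11.
Union after reading 1: {q3, q4}.
Now take the lambda-closure:
From q3 via lambda: add q11.
From q11 via lambda: add q10.
From q10 via lambda: add q8.
From q8 via lambda: add q6.
From q6 via lambda: add q0.
No new states can be added; the closed set is {q0, q3, q4, q6, q8, q10, q11}.

{q0, q3, q4, q6, q8, q10, q11}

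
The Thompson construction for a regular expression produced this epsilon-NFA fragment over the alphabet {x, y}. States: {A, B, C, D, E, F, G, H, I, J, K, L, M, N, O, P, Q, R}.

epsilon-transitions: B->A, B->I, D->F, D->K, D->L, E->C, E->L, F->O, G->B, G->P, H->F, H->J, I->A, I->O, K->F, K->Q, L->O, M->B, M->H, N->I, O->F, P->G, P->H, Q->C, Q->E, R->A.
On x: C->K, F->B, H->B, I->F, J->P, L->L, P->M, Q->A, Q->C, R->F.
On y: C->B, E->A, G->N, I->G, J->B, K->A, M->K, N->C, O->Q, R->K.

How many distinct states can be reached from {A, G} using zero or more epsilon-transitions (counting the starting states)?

9

Start with {A, G}.
From G via epsilon: add B, P.
From B via epsilon: add I.
From P via epsilon: add H.
From H via epsilon: add F, J.
From I via epsilon: add O.
epsilon-closure = {A, B, F, G, H, I, J, O, P}, which has 9 states.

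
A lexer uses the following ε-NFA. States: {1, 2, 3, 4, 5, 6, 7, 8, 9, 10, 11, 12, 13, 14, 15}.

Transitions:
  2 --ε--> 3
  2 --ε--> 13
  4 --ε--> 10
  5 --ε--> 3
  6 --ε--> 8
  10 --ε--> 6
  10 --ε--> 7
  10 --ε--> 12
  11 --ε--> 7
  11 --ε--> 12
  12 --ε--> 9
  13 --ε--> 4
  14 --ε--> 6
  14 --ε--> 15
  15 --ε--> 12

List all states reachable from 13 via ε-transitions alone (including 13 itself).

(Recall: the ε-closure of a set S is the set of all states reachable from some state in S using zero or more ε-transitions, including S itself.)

Start with {13}.
From 13 via ε: add 4.
From 4 via ε: add 10.
From 10 via ε: add 6, 7, 12.
From 6 via ε: add 8.
From 12 via ε: add 9.
No new states can be added; the closed set is {4, 6, 7, 8, 9, 10, 12, 13}.

{4, 6, 7, 8, 9, 10, 12, 13}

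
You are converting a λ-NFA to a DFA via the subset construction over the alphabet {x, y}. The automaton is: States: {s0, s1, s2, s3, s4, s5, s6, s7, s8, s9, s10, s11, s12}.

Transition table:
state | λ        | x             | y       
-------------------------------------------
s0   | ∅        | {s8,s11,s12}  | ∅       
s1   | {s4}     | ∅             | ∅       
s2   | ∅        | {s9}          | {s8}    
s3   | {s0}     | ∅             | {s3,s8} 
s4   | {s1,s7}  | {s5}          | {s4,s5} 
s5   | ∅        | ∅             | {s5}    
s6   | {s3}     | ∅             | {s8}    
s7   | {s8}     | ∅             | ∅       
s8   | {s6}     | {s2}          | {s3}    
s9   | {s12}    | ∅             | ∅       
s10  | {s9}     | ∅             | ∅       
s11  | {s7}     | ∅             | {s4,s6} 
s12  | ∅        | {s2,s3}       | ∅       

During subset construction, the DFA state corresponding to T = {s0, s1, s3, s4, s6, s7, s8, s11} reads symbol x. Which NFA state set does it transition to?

s0 on x → {s8, s11, s12}.
s4 on x → {s5}.
s8 on x → {s2}.
No x-transition from s1, s3, s6, s7, s11.
Union after reading x: {s2, s5, s8, s11, s12}.
Now take the λ-closure:
From s8 via λ: add s6.
From s11 via λ: add s7.
From s6 via λ: add s3.
From s3 via λ: add s0.
No new states can be added; the closed set is {s0, s2, s3, s5, s6, s7, s8, s11, s12}.

{s0, s2, s3, s5, s6, s7, s8, s11, s12}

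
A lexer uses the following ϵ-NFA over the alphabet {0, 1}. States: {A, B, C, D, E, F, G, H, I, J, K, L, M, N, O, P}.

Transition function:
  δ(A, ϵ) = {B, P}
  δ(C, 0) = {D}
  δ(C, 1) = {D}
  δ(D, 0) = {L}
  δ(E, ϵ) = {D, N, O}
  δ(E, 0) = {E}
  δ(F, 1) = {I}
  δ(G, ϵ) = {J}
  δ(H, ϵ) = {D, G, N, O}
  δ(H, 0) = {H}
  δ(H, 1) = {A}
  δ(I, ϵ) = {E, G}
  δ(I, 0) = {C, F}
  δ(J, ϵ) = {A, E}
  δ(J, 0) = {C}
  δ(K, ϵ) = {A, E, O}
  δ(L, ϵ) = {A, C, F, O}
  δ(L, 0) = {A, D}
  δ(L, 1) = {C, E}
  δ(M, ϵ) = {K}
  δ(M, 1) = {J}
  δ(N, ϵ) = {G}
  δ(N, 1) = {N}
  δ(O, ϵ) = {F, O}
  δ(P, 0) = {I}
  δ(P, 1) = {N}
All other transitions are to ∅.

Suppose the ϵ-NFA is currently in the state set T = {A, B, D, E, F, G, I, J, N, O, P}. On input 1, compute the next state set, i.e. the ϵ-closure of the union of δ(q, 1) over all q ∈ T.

F on 1 → {I}.
N on 1 → {N}.
P on 1 → {N}.
No 1-transition from A, B, D, E, G, I, J, O.
Union after reading 1: {I, N}.
Now take the ϵ-closure:
From I via ϵ: add E, G.
From E via ϵ: add D, O.
From G via ϵ: add J.
From J via ϵ: add A.
From O via ϵ: add F.
From A via ϵ: add B, P.
No new states can be added; the closed set is {A, B, D, E, F, G, I, J, N, O, P}.

{A, B, D, E, F, G, I, J, N, O, P}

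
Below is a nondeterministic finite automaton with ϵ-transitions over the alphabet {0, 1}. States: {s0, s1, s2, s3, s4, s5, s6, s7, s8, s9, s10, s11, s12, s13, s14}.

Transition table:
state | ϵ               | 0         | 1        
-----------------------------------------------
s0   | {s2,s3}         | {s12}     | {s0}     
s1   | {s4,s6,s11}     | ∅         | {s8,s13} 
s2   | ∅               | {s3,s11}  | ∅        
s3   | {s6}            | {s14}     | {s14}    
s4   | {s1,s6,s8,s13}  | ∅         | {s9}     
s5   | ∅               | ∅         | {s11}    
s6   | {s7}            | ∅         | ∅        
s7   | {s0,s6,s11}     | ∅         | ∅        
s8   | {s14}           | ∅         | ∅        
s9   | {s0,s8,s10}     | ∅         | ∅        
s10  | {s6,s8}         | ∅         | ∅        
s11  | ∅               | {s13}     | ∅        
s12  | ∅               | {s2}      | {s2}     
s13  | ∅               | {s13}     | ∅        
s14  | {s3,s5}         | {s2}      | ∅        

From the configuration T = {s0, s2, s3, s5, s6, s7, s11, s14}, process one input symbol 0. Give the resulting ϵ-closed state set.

s0 on 0 → {s12}.
s2 on 0 → {s3, s11}.
s3 on 0 → {s14}.
s11 on 0 → {s13}.
s14 on 0 → {s2}.
No 0-transition from s5, s6, s7.
Union after reading 0: {s2, s3, s11, s12, s13, s14}.
Now take the ϵ-closure:
From s3 via ϵ: add s6.
From s14 via ϵ: add s5.
From s6 via ϵ: add s7.
From s7 via ϵ: add s0.
No new states can be added; the closed set is {s0, s2, s3, s5, s6, s7, s11, s12, s13, s14}.

{s0, s2, s3, s5, s6, s7, s11, s12, s13, s14}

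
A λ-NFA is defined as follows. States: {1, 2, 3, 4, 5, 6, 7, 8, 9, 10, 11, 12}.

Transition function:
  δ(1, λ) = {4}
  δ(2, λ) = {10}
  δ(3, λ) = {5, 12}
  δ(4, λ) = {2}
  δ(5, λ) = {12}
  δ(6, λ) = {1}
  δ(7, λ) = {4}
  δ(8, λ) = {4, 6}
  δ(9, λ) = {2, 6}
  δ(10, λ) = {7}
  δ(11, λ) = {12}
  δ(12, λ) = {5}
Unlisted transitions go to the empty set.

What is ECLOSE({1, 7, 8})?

Start with {1, 7, 8}.
From 1 via λ: add 4.
From 8 via λ: add 6.
From 4 via λ: add 2.
From 2 via λ: add 10.
No new states can be added; the closed set is {1, 2, 4, 6, 7, 8, 10}.

{1, 2, 4, 6, 7, 8, 10}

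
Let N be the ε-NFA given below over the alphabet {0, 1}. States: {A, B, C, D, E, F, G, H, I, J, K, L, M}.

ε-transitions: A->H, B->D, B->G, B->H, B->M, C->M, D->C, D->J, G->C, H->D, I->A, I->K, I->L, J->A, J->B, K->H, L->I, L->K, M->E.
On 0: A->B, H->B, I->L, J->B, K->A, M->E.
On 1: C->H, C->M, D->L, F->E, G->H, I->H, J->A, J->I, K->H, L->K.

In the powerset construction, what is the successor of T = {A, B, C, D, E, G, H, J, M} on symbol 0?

{A, B, C, D, E, G, H, J, M}

A on 0 → {B}.
H on 0 → {B}.
J on 0 → {B}.
M on 0 → {E}.
No 0-transition from B, C, D, E, G.
Union after reading 0: {B, E}.
Now take the ε-closure:
From B via ε: add D, G, H, M.
From D via ε: add C, J.
From J via ε: add A.
No new states can be added; the closed set is {A, B, C, D, E, G, H, J, M}.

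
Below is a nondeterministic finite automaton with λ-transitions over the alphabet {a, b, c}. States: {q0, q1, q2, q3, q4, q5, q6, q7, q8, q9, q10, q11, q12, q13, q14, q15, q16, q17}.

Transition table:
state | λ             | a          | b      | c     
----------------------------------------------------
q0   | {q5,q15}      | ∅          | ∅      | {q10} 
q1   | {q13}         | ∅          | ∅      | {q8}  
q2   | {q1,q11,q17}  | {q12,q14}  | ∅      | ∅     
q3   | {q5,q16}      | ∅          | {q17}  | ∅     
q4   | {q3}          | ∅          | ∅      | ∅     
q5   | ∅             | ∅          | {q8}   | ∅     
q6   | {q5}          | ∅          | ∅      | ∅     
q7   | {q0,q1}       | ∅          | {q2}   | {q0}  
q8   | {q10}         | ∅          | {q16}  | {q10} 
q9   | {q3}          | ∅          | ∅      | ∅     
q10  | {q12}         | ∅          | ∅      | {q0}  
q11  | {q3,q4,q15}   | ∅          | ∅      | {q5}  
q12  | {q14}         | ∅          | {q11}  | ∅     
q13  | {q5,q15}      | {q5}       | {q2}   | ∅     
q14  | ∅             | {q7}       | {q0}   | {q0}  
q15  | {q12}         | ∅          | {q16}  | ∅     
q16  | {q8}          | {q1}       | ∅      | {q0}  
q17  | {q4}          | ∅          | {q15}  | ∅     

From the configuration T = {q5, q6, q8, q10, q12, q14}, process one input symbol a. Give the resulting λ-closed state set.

{q0, q1, q5, q7, q12, q13, q14, q15}

q14 on a → {q7}.
No a-transition from q5, q6, q8, q10, q12.
Union after reading a: {q7}.
Now take the λ-closure:
From q7 via λ: add q0, q1.
From q0 via λ: add q5, q15.
From q1 via λ: add q13.
From q15 via λ: add q12.
From q12 via λ: add q14.
No new states can be added; the closed set is {q0, q1, q5, q7, q12, q13, q14, q15}.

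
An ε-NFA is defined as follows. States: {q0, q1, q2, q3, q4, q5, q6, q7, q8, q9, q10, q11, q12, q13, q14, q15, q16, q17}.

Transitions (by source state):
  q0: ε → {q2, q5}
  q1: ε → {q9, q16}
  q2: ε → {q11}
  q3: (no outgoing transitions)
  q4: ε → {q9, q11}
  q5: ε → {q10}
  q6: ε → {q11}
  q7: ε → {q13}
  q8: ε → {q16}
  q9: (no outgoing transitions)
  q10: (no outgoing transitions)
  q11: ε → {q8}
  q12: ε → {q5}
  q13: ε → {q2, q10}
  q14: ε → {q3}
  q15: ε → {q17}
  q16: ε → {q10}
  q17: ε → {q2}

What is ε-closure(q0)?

Start with {q0}.
From q0 via ε: add q2, q5.
From q2 via ε: add q11.
From q5 via ε: add q10.
From q11 via ε: add q8.
From q8 via ε: add q16.
No new states can be added; the closed set is {q0, q2, q5, q8, q10, q11, q16}.

{q0, q2, q5, q8, q10, q11, q16}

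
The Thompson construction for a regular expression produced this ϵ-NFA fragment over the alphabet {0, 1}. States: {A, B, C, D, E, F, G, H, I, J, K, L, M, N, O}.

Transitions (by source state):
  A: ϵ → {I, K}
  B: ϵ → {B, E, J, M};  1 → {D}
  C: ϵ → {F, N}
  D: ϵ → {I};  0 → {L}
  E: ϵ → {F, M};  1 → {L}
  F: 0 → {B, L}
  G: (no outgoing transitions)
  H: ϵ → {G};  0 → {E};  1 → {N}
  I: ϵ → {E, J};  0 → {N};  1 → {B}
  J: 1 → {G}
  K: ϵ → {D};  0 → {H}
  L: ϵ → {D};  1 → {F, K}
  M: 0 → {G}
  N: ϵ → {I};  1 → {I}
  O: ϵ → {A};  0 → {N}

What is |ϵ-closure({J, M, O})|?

9

Start with {J, M, O}.
From O via ϵ: add A.
From A via ϵ: add I, K.
From I via ϵ: add E.
From K via ϵ: add D.
From E via ϵ: add F.
ϵ-closure = {A, D, E, F, I, J, K, M, O}, which has 9 states.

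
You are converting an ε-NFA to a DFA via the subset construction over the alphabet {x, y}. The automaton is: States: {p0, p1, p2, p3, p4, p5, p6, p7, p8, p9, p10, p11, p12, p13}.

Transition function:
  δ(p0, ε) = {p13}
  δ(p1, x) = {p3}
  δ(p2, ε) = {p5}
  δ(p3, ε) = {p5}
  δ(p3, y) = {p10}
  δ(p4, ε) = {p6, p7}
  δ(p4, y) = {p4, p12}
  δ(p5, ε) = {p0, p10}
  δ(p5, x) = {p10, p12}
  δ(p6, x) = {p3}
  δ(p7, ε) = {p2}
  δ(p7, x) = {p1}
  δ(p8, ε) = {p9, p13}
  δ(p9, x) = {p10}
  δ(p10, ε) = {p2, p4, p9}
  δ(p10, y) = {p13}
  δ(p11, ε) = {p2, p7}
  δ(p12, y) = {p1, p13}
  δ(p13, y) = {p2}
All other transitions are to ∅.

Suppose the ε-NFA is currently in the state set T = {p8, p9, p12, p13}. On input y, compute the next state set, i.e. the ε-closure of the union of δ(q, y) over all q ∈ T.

p12 on y → {p1, p13}.
p13 on y → {p2}.
No y-transition from p8, p9.
Union after reading y: {p1, p2, p13}.
Now take the ε-closure:
From p2 via ε: add p5.
From p5 via ε: add p0, p10.
From p10 via ε: add p4, p9.
From p4 via ε: add p6, p7.
No new states can be added; the closed set is {p0, p1, p2, p4, p5, p6, p7, p9, p10, p13}.

{p0, p1, p2, p4, p5, p6, p7, p9, p10, p13}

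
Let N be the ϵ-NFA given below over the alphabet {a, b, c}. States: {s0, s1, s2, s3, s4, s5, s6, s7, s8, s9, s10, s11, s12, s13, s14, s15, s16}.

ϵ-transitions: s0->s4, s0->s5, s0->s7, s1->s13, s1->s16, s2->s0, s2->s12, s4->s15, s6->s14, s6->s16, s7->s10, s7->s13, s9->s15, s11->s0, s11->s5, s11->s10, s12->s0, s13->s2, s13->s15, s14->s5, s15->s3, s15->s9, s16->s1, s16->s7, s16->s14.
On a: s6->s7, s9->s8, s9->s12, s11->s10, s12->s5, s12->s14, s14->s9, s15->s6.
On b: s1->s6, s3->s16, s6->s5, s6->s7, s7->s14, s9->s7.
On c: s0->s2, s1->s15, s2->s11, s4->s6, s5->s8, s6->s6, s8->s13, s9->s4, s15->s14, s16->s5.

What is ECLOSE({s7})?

{s0, s2, s3, s4, s5, s7, s9, s10, s12, s13, s15}

Start with {s7}.
From s7 via ϵ: add s10, s13.
From s13 via ϵ: add s2, s15.
From s2 via ϵ: add s0, s12.
From s15 via ϵ: add s3, s9.
From s0 via ϵ: add s4, s5.
No new states can be added; the closed set is {s0, s2, s3, s4, s5, s7, s9, s10, s12, s13, s15}.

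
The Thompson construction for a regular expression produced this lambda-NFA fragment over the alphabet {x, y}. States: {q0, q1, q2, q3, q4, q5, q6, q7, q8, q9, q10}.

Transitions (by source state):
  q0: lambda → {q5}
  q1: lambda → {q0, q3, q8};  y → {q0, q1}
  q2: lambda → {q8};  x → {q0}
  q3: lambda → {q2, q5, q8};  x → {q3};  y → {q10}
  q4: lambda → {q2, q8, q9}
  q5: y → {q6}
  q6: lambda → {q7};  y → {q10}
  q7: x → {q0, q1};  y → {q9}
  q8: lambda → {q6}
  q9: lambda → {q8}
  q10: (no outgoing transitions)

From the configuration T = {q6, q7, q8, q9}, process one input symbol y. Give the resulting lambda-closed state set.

q6 on y → {q10}.
q7 on y → {q9}.
No y-transition from q8, q9.
Union after reading y: {q9, q10}.
Now take the lambda-closure:
From q9 via lambda: add q8.
From q8 via lambda: add q6.
From q6 via lambda: add q7.
No new states can be added; the closed set is {q6, q7, q8, q9, q10}.

{q6, q7, q8, q9, q10}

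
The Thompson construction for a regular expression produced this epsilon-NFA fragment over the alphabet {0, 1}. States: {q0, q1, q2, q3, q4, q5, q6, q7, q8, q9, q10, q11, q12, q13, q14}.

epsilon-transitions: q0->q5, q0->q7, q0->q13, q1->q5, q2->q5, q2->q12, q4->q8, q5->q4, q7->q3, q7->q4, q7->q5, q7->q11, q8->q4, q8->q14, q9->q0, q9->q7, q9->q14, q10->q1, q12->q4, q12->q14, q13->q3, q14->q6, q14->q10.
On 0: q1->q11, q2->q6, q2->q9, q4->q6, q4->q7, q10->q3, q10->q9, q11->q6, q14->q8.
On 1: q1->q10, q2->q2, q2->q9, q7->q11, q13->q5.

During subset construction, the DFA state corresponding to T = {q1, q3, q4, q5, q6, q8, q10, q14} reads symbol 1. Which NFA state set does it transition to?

q1 on 1 → {q10}.
No 1-transition from q3, q4, q5, q6, q8, q10, q14.
Union after reading 1: {q10}.
Now take the epsilon-closure:
From q10 via epsilon: add q1.
From q1 via epsilon: add q5.
From q5 via epsilon: add q4.
From q4 via epsilon: add q8.
From q8 via epsilon: add q14.
From q14 via epsilon: add q6.
No new states can be added; the closed set is {q1, q4, q5, q6, q8, q10, q14}.

{q1, q4, q5, q6, q8, q10, q14}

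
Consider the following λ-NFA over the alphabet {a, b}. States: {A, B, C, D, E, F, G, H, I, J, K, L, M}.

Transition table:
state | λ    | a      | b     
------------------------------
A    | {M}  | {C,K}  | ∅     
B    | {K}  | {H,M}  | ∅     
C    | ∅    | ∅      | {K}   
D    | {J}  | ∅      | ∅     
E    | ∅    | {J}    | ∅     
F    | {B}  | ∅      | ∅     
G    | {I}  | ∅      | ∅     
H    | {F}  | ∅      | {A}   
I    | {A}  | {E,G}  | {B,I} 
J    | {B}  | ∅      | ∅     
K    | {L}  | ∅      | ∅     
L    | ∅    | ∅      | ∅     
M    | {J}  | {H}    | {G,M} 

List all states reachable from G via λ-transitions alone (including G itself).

Start with {G}.
From G via λ: add I.
From I via λ: add A.
From A via λ: add M.
From M via λ: add J.
From J via λ: add B.
From B via λ: add K.
From K via λ: add L.
No new states can be added; the closed set is {A, B, G, I, J, K, L, M}.

{A, B, G, I, J, K, L, M}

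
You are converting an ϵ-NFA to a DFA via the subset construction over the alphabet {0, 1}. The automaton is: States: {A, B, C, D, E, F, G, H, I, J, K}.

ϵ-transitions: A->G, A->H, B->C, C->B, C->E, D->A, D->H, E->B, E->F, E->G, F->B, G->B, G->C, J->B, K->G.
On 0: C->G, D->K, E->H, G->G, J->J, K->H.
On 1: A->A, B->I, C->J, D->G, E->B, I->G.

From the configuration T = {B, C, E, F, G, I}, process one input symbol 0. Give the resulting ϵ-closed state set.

C on 0 → {G}.
E on 0 → {H}.
G on 0 → {G}.
No 0-transition from B, F, I.
Union after reading 0: {G, H}.
Now take the ϵ-closure:
From G via ϵ: add B, C.
From C via ϵ: add E.
From E via ϵ: add F.
No new states can be added; the closed set is {B, C, E, F, G, H}.

{B, C, E, F, G, H}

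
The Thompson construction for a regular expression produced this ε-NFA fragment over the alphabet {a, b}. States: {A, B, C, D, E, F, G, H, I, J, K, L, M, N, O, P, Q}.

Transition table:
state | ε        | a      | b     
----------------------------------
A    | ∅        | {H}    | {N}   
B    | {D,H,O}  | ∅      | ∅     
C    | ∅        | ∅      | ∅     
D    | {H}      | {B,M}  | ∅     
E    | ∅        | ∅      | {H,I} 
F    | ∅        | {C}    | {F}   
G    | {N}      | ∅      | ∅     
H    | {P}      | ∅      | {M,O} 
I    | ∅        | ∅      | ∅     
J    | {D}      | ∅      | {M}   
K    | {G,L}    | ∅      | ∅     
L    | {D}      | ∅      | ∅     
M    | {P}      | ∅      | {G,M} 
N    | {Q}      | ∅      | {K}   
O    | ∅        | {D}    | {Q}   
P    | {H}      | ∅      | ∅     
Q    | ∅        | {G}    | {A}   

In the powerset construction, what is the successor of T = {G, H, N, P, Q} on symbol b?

H on b → {M, O}.
N on b → {K}.
Q on b → {A}.
No b-transition from G, P.
Union after reading b: {A, K, M, O}.
Now take the ε-closure:
From K via ε: add G, L.
From M via ε: add P.
From G via ε: add N.
From L via ε: add D.
From P via ε: add H.
From N via ε: add Q.
No new states can be added; the closed set is {A, D, G, H, K, L, M, N, O, P, Q}.

{A, D, G, H, K, L, M, N, O, P, Q}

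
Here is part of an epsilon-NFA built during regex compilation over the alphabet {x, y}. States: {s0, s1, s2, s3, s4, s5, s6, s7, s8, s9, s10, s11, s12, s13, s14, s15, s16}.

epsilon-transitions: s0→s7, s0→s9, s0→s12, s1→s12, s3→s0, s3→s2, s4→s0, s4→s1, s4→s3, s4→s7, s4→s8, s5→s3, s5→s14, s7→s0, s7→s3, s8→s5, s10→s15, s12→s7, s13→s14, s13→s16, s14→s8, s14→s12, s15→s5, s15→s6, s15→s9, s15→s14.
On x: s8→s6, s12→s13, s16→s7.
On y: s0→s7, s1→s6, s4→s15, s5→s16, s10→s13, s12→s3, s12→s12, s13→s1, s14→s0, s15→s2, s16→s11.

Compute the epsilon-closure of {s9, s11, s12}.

Start with {s9, s11, s12}.
From s12 via epsilon: add s7.
From s7 via epsilon: add s0, s3.
From s3 via epsilon: add s2.
No new states can be added; the closed set is {s0, s2, s3, s7, s9, s11, s12}.

{s0, s2, s3, s7, s9, s11, s12}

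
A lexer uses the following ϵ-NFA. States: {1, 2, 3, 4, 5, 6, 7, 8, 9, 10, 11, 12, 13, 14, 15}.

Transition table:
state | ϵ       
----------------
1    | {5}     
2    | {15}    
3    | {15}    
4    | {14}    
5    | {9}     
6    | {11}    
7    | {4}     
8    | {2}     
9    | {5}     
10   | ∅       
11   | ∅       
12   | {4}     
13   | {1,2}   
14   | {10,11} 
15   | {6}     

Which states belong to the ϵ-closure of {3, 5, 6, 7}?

Start with {3, 5, 6, 7}.
From 3 via ϵ: add 15.
From 5 via ϵ: add 9.
From 6 via ϵ: add 11.
From 7 via ϵ: add 4.
From 4 via ϵ: add 14.
From 14 via ϵ: add 10.
No new states can be added; the closed set is {3, 4, 5, 6, 7, 9, 10, 11, 14, 15}.

{3, 4, 5, 6, 7, 9, 10, 11, 14, 15}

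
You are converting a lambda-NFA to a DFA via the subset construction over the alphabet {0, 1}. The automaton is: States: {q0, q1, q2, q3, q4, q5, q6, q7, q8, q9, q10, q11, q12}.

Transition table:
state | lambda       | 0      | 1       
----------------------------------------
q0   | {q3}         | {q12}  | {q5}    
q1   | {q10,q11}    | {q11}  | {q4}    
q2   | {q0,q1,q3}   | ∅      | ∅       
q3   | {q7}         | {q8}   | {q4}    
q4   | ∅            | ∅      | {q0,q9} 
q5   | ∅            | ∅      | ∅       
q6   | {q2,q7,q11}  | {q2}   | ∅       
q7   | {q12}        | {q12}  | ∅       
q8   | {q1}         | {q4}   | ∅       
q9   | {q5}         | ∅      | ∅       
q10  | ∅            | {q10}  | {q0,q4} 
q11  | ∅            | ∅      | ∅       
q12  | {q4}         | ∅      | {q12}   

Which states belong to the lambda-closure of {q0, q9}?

{q0, q3, q4, q5, q7, q9, q12}

Start with {q0, q9}.
From q0 via lambda: add q3.
From q9 via lambda: add q5.
From q3 via lambda: add q7.
From q7 via lambda: add q12.
From q12 via lambda: add q4.
No new states can be added; the closed set is {q0, q3, q4, q5, q7, q9, q12}.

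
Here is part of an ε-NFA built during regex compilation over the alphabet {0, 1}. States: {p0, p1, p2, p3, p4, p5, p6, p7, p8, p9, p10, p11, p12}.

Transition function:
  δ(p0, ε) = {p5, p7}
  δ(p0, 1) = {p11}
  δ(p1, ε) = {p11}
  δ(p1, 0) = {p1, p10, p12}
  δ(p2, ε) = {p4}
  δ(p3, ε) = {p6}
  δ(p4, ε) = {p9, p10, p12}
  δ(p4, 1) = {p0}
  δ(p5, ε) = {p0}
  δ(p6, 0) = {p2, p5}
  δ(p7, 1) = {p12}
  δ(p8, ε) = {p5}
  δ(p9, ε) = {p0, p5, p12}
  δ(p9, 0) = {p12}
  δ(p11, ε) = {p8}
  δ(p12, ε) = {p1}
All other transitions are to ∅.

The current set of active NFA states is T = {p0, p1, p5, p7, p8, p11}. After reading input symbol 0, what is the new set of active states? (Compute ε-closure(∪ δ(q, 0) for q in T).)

p1 on 0 → {p1, p10, p12}.
No 0-transition from p0, p5, p7, p8, p11.
Union after reading 0: {p1, p10, p12}.
Now take the ε-closure:
From p1 via ε: add p11.
From p11 via ε: add p8.
From p8 via ε: add p5.
From p5 via ε: add p0.
From p0 via ε: add p7.
No new states can be added; the closed set is {p0, p1, p5, p7, p8, p10, p11, p12}.

{p0, p1, p5, p7, p8, p10, p11, p12}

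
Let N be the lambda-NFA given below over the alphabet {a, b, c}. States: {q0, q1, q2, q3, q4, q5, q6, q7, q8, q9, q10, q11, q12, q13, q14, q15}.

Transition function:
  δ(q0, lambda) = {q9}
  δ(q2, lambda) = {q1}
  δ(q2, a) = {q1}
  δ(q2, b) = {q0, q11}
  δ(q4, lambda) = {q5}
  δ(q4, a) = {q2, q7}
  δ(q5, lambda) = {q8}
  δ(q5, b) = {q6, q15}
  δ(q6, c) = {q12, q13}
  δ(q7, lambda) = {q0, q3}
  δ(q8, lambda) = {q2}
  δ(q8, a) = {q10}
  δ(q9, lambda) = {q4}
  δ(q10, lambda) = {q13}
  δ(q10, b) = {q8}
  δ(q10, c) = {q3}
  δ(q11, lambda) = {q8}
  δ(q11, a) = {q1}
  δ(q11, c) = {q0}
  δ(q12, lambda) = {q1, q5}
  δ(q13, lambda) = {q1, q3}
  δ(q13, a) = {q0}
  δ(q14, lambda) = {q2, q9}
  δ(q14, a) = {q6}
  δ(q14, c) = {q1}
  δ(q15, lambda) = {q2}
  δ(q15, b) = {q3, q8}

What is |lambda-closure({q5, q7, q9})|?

9

Start with {q5, q7, q9}.
From q5 via lambda: add q8.
From q7 via lambda: add q0, q3.
From q9 via lambda: add q4.
From q8 via lambda: add q2.
From q2 via lambda: add q1.
lambda-closure = {q0, q1, q2, q3, q4, q5, q7, q8, q9}, which has 9 states.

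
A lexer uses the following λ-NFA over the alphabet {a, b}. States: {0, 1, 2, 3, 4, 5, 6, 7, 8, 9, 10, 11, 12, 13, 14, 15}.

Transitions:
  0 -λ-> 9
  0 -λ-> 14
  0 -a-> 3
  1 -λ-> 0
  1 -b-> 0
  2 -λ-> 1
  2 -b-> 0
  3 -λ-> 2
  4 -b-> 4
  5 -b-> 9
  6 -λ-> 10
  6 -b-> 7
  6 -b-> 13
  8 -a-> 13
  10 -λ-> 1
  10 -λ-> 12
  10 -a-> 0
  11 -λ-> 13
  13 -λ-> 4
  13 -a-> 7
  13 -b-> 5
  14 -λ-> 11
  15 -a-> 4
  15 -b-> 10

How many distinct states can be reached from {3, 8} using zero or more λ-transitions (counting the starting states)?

Start with {3, 8}.
From 3 via λ: add 2.
From 2 via λ: add 1.
From 1 via λ: add 0.
From 0 via λ: add 9, 14.
From 14 via λ: add 11.
From 11 via λ: add 13.
From 13 via λ: add 4.
λ-closure = {0, 1, 2, 3, 4, 8, 9, 11, 13, 14}, which has 10 states.

10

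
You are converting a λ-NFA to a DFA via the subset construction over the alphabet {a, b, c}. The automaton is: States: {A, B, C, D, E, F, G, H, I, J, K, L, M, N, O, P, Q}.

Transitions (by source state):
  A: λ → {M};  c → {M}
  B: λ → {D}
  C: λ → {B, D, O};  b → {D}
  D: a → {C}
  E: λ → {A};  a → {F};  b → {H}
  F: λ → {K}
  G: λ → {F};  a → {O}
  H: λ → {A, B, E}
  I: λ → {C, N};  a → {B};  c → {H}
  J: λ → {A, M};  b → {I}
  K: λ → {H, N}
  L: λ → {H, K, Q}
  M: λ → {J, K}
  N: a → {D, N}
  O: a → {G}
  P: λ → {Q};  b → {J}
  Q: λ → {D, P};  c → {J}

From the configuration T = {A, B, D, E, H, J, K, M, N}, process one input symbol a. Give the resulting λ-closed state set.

D on a → {C}.
E on a → {F}.
N on a → {D, N}.
No a-transition from A, B, H, J, K, M.
Union after reading a: {C, D, F, N}.
Now take the λ-closure:
From C via λ: add B, O.
From F via λ: add K.
From K via λ: add H.
From H via λ: add A, E.
From A via λ: add M.
From M via λ: add J.
No new states can be added; the closed set is {A, B, C, D, E, F, H, J, K, M, N, O}.

{A, B, C, D, E, F, H, J, K, M, N, O}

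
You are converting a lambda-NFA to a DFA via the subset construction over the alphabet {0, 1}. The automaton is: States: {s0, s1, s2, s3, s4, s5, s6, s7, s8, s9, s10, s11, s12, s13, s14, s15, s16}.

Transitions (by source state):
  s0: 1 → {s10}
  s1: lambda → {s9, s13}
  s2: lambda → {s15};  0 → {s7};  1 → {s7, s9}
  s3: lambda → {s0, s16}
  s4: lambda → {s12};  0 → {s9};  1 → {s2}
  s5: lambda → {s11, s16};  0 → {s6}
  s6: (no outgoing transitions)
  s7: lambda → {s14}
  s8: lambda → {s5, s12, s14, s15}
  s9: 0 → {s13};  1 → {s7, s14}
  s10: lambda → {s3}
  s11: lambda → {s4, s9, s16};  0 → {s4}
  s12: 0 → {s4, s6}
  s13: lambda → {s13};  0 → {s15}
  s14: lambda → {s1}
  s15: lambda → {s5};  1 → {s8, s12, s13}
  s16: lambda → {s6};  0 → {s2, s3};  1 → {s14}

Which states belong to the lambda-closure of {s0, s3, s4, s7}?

Start with {s0, s3, s4, s7}.
From s3 via lambda: add s16.
From s4 via lambda: add s12.
From s7 via lambda: add s14.
From s14 via lambda: add s1.
From s16 via lambda: add s6.
From s1 via lambda: add s9, s13.
No new states can be added; the closed set is {s0, s1, s3, s4, s6, s7, s9, s12, s13, s14, s16}.

{s0, s1, s3, s4, s6, s7, s9, s12, s13, s14, s16}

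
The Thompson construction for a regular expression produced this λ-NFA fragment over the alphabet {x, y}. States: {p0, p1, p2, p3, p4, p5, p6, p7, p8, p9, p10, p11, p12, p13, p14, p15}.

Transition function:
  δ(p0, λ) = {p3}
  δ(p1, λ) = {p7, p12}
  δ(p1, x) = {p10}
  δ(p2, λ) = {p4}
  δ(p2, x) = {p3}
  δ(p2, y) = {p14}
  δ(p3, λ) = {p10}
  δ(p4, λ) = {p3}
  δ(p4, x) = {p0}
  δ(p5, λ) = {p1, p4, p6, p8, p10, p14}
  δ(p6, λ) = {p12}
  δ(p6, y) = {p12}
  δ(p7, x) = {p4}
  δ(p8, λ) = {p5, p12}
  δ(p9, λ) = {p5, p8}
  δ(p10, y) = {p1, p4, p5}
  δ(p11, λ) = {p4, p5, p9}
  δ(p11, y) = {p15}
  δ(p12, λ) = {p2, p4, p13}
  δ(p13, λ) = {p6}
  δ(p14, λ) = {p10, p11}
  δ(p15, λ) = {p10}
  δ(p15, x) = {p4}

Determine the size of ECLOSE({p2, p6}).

7

Start with {p2, p6}.
From p2 via λ: add p4.
From p6 via λ: add p12.
From p4 via λ: add p3.
From p12 via λ: add p13.
From p3 via λ: add p10.
λ-closure = {p2, p3, p4, p6, p10, p12, p13}, which has 7 states.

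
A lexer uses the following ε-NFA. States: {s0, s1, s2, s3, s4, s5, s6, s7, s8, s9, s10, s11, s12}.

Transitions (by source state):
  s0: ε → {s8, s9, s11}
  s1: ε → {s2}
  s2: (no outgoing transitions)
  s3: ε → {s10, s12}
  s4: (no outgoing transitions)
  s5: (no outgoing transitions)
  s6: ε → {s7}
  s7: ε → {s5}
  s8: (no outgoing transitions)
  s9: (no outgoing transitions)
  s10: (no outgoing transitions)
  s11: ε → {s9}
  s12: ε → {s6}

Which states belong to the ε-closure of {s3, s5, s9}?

Start with {s3, s5, s9}.
From s3 via ε: add s10, s12.
From s12 via ε: add s6.
From s6 via ε: add s7.
No new states can be added; the closed set is {s3, s5, s6, s7, s9, s10, s12}.

{s3, s5, s6, s7, s9, s10, s12}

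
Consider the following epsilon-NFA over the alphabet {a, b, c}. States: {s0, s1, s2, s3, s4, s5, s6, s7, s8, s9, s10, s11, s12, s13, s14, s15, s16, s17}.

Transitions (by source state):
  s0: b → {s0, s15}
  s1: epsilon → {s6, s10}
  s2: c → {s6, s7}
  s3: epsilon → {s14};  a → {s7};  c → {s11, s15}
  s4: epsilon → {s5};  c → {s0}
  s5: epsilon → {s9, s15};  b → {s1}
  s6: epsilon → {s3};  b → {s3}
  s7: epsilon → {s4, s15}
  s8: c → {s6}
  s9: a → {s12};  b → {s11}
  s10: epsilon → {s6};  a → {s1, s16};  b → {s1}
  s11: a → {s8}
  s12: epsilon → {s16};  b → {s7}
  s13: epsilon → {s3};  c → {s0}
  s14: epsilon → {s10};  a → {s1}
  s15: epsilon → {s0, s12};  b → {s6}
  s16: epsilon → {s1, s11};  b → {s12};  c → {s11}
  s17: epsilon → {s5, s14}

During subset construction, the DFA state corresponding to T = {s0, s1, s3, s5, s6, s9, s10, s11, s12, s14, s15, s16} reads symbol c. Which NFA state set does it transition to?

s3 on c → {s11, s15}.
s16 on c → {s11}.
No c-transition from s0, s1, s5, s6, s9, s10, s11, s12, s14, s15.
Union after reading c: {s11, s15}.
Now take the epsilon-closure:
From s15 via epsilon: add s0, s12.
From s12 via epsilon: add s16.
From s16 via epsilon: add s1.
From s1 via epsilon: add s6, s10.
From s6 via epsilon: add s3.
From s3 via epsilon: add s14.
No new states can be added; the closed set is {s0, s1, s3, s6, s10, s11, s12, s14, s15, s16}.

{s0, s1, s3, s6, s10, s11, s12, s14, s15, s16}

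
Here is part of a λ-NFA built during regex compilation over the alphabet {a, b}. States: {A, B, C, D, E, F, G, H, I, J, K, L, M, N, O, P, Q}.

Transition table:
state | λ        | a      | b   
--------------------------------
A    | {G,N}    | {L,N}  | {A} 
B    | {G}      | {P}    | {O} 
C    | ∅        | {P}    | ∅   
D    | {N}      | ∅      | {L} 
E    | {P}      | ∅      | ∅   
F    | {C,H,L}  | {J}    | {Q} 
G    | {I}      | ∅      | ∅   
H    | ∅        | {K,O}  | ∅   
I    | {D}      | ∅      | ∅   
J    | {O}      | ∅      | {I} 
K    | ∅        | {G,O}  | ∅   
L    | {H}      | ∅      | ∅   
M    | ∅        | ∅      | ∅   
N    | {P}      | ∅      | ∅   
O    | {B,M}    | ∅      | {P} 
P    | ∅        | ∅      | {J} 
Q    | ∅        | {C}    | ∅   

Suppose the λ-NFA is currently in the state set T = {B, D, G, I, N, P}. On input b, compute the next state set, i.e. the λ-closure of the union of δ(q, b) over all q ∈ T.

B on b → {O}.
D on b → {L}.
P on b → {J}.
No b-transition from G, I, N.
Union after reading b: {J, L, O}.
Now take the λ-closure:
From L via λ: add H.
From O via λ: add B, M.
From B via λ: add G.
From G via λ: add I.
From I via λ: add D.
From D via λ: add N.
From N via λ: add P.
No new states can be added; the closed set is {B, D, G, H, I, J, L, M, N, O, P}.

{B, D, G, H, I, J, L, M, N, O, P}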